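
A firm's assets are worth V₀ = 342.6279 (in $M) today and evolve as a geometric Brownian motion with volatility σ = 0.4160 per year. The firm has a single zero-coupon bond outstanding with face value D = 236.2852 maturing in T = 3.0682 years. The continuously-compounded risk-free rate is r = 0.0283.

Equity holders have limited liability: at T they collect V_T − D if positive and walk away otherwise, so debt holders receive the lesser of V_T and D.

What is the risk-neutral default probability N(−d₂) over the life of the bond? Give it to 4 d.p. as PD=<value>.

PD=0.3956

d₁ = [ln(V₀/D) + (r + σ²/2)T] / (σ√T)
   = [ln(342.6279/236.2852) + (0.0283 + 0.5·0.4160²)·3.0682] / (0.4160·√3.0682)
   = [0.371605 + 0.352315] / 0.728677 = 0.993473
d₂ = d₁ − σ√T = 0.993473 − 0.728677 = 0.264795
risk-neutral PD = N(−d₂) = N(-0.264795) = 0.395584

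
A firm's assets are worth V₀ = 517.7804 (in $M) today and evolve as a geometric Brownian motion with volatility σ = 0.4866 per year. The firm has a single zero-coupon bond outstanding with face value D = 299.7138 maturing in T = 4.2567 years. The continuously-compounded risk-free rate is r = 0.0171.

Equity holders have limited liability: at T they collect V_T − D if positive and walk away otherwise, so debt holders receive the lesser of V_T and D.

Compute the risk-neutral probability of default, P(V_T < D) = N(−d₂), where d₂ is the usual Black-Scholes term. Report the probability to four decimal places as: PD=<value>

PD=0.4542

d₁ = [ln(V₀/D) + (r + σ²/2)T] / (σ√T)
   = [ln(517.7804/299.7138) + (0.0171 + 0.5·0.4866²)·4.2567] / (0.4866·√4.2567)
   = [0.546723 + 0.576739] / 1.003942 = 1.119051
d₂ = d₁ − σ√T = 1.119051 − 1.003942 = 0.115109
risk-neutral PD = N(−d₂) = N(-0.115109) = 0.454179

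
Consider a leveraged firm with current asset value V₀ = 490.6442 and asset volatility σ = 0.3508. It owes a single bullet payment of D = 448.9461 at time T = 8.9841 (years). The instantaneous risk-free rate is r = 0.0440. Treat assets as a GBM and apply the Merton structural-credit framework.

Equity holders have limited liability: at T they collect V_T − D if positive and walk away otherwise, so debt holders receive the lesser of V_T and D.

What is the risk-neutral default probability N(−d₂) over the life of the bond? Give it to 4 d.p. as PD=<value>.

PD=0.5260

d₁ = [ln(V₀/D) + (r + σ²/2)T] / (σ√T)
   = [ln(490.6442/448.9461) + (0.0440 + 0.5·0.3508²)·8.9841] / (0.3508·√8.9841)
   = [0.088816 + 0.948095] / 1.051470 = 0.986154
d₂ = d₁ − σ√T = 0.986154 − 1.051470 = -0.065316
risk-neutral PD = N(−d₂) = N(0.065316) = 0.526039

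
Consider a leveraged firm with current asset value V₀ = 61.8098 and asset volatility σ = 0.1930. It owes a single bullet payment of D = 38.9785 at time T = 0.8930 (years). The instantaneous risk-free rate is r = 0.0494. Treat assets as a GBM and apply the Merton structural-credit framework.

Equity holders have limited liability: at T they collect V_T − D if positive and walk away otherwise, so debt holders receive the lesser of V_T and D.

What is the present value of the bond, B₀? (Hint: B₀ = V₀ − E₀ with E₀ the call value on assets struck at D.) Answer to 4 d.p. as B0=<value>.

B0=37.2890

d₁ = [ln(V₀/D) + (r + σ²/2)T] / (σ√T)
   = [ln(61.8098/38.9785) + (0.0494 + 0.5·0.1930²)·0.8930] / (0.1930·√0.8930)
   = [0.461052 + 0.060746] / 0.182382 = 2.861008
d₂ = d₁ − σ√T = 2.861008 − 0.182382 = 2.678625
N(d₁) = 0.997889,  N(d₂) = 0.996304,  e^(−rT) = 0.956845
E₀ = V₀·N(d₁) − D·e^(−rT)·N(d₂)
   = 61.8098·0.997889 − 38.9785·0.956845·0.996304 = 24.520776
B₀ = V₀ − E₀ = 61.8098 − 24.520776 = 37.289024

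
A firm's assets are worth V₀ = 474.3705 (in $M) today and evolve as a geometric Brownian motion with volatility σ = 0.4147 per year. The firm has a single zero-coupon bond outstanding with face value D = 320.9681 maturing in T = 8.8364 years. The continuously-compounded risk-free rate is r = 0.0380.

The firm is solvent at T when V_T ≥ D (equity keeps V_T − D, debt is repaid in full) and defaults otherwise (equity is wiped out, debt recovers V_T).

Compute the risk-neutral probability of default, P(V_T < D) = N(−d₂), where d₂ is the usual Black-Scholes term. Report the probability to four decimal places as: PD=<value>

d₁ = [ln(V₀/D) + (r + σ²/2)T] / (σ√T)
   = [ln(474.3705/320.9681) + (0.0380 + 0.5·0.4147²)·8.8364] / (0.4147·√8.8364)
   = [0.390647 + 1.095608] / 1.232741 = 1.205651
d₂ = d₁ − σ√T = 1.205651 − 1.232741 = -0.027090
risk-neutral PD = N(−d₂) = N(0.027090) = 0.510806

PD=0.5108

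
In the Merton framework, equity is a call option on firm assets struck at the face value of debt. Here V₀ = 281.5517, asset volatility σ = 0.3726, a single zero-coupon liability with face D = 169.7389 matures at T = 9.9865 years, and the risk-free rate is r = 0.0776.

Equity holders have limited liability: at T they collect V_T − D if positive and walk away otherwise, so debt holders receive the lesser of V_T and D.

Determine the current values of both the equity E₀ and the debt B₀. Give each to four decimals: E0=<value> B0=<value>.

d₁ = [ln(V₀/D) + (r + σ²/2)T] / (σ√T)
   = [ln(281.5517/169.7389) + (0.0776 + 0.5·0.3726²)·9.9865] / (0.3726·√9.9865)
   = [0.506055 + 1.468169] / 1.177469 = 1.676667
d₂ = d₁ − σ√T = 1.676667 − 1.177469 = 0.499198
N(d₁) = 0.953196,  N(d₂) = 0.691180,  e^(−rT) = 0.460726
E₀ = V₀·N(d₁) − D·e^(−rT)·N(d₂)
   = 281.5517·0.953196 − 169.7389·0.460726·0.691180 = 214.321604
B₀ = V₀ − E₀ = 281.5517 − 214.321604 = 67.230096

E0=214.3216 B0=67.2301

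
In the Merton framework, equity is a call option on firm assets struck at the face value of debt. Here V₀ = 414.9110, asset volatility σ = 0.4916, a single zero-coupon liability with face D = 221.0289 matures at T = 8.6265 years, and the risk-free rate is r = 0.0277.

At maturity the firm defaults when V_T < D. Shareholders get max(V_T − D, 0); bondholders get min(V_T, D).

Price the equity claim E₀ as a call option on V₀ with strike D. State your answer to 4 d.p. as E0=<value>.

d₁ = [ln(V₀/D) + (r + σ²/2)T] / (σ√T)
   = [ln(414.9110/221.0289) + (0.0277 + 0.5·0.4916²)·8.6265] / (0.4916·√8.6265)
   = [0.629771 + 1.281340] / 1.443874 = 1.323599
d₂ = d₁ − σ√T = 1.323599 − 1.443874 = -0.120274
N(d₁) = 0.907182,  N(d₂) = 0.452133,  e^(−rT) = 0.787451
E₀ = V₀·N(d₁) − D·e^(−rT)·N(d₂)
   = 414.9110·0.907182 − 221.0289·0.787451·0.452133 = 297.706276

E0=297.7063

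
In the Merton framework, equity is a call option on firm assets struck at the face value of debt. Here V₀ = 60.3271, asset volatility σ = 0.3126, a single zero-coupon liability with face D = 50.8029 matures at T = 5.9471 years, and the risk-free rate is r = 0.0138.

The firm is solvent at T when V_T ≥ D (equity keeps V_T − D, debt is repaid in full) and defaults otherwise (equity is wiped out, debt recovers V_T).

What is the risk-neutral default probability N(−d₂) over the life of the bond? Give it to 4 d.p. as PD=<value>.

PD=0.5192

d₁ = [ln(V₀/D) + (r + σ²/2)T] / (σ√T)
   = [ln(60.3271/50.8029) + (0.0138 + 0.5·0.3126²)·5.9471] / (0.3126·√5.9471)
   = [0.171828 + 0.372642] / 0.762328 = 0.714220
d₂ = d₁ − σ√T = 0.714220 − 0.762328 = -0.048107
risk-neutral PD = N(−d₂) = N(0.048107) = 0.519185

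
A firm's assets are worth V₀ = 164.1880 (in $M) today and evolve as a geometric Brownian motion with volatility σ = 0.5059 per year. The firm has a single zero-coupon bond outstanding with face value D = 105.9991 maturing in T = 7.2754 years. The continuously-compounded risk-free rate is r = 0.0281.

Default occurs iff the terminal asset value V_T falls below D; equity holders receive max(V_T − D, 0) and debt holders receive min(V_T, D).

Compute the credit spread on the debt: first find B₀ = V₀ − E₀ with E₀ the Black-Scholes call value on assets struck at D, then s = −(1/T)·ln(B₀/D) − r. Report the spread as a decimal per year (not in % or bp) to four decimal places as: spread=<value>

d₁ = [ln(V₀/D) + (r + σ²/2)T] / (σ√T)
   = [ln(164.1880/105.9991) + (0.0281 + 0.5·0.5059²)·7.2754] / (0.5059·√7.2754)
   = [0.437582 + 1.135453] / 1.364562 = 1.152776
d₂ = d₁ − σ√T = 1.152776 − 1.364562 = -0.211785
N(d₁) = 0.875499,  N(d₂) = 0.416137,  e^(−rT) = 0.815105
E₀ = V₀·N(d₁) − D·e^(−rT)·N(d₂)
   = 164.1880·0.875499 − 105.9991·0.815105·0.416137 = 107.791999
B₀ = V₀ − E₀ = 164.1880 − 107.791999 = 56.396001
spread = −(1/T)·ln(B₀/D) − r = −(1/7.2754)·ln(56.396001/105.9991) − 0.0281 = 0.05863507

spread=0.0586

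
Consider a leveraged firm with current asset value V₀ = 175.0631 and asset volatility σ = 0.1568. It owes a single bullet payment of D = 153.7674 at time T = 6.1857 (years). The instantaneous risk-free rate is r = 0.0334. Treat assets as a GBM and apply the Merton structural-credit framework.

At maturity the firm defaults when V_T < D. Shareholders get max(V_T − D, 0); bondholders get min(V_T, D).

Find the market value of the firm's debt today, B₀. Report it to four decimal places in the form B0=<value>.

d₁ = [ln(V₀/D) + (r + σ²/2)T] / (σ√T)
   = [ln(175.0631/153.7674) + (0.0334 + 0.5·0.1568²)·6.1857] / (0.1568·√6.1857)
   = [0.129705 + 0.282644] / 0.389978 = 1.057365
d₂ = d₁ − σ√T = 1.057365 − 0.389978 = 0.667386
N(d₁) = 0.854827,  N(d₂) = 0.747737,  e^(−rT) = 0.813343
E₀ = V₀·N(d₁) − D·e^(−rT)·N(d₂)
   = 175.0631·0.854827 − 153.7674·0.813343·0.747737 = 56.132494
B₀ = V₀ − E₀ = 175.0631 − 56.132494 = 118.930606

B0=118.9306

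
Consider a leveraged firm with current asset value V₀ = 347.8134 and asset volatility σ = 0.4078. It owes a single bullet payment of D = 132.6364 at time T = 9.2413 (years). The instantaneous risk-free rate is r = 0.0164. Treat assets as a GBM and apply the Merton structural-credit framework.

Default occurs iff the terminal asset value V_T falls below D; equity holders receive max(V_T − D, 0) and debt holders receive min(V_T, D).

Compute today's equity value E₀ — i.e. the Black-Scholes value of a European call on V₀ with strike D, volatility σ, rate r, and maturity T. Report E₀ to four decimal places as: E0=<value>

d₁ = [ln(V₀/D) + (r + σ²/2)T] / (σ√T)
   = [ln(347.8134/132.6364) + (0.0164 + 0.5·0.4078²)·9.2413] / (0.4078·√9.2413)
   = [0.964055 + 0.919975] / 1.239692 = 1.519757
d₂ = d₁ − σ√T = 1.519757 − 1.239692 = 0.280065
N(d₁) = 0.935714,  N(d₂) = 0.610286,  e^(−rT) = 0.859369
E₀ = V₀·N(d₁) − D·e^(−rT)·N(d₂)
   = 347.8134·0.935714 − 132.6364·0.859369·0.610286 = 255.891260

E0=255.8913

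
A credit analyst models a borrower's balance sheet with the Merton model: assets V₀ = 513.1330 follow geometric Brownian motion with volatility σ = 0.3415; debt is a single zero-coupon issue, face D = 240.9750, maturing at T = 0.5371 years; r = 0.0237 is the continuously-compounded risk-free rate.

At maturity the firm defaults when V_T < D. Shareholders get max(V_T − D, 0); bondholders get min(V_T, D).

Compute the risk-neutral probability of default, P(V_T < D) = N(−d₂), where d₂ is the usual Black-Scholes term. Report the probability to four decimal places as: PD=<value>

d₁ = [ln(V₀/D) + (r + σ²/2)T] / (σ√T)
   = [ln(513.1330/240.9750) + (0.0237 + 0.5·0.3415²)·0.5371] / (0.3415·√0.5371)
   = [0.755842 + 0.044048] / 0.250275 = 3.196039
d₂ = d₁ − σ√T = 3.196039 − 0.250275 = 2.945763
risk-neutral PD = N(−d₂) = N(-2.945763) = 0.001611

PD=0.0016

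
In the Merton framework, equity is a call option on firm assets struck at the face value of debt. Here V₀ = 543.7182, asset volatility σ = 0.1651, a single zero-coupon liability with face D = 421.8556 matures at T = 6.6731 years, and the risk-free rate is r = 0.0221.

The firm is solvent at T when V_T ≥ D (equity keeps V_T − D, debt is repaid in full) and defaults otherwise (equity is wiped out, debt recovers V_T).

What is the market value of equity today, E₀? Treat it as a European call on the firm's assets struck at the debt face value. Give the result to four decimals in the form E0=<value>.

d₁ = [ln(V₀/D) + (r + σ²/2)T] / (σ√T)
   = [ln(543.7182/421.8556) + (0.0221 + 0.5·0.1651²)·6.6731] / (0.1651·√6.6731)
   = [0.253768 + 0.238423] / 0.426492 = 1.154046
d₂ = d₁ − σ√T = 1.154046 − 0.426492 = 0.727554
N(d₁) = 0.875759,  N(d₂) = 0.766557,  e^(−rT) = 0.862884
E₀ = V₀·N(d₁) − D·e^(−rT)·N(d₂)
   = 543.7182·0.875759 − 421.8556·0.862884·0.766557 = 197.130262

E0=197.1303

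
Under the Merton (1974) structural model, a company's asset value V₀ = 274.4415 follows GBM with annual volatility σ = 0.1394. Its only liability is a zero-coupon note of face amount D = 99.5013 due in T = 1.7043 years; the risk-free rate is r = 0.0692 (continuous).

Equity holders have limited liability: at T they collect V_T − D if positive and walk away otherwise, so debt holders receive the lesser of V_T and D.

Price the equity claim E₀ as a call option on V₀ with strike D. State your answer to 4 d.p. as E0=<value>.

E0=186.0096

d₁ = [ln(V₀/D) + (r + σ²/2)T] / (σ√T)
   = [ln(274.4415/99.5013) + (0.0692 + 0.5·0.1394²)·1.7043] / (0.1394·√1.7043)
   = [1.014567 + 0.134497] / 0.181985 = 6.314057
d₂ = d₁ − σ√T = 6.314057 − 0.181985 = 6.132072
N(d₁) = 1.000000,  N(d₂) = 1.000000,  e^(−rT) = 0.888752
E₀ = V₀·N(d₁) − D·e^(−rT)·N(d₂)
   = 274.4415·1.000000 − 99.5013·0.888752·1.000000 = 186.009566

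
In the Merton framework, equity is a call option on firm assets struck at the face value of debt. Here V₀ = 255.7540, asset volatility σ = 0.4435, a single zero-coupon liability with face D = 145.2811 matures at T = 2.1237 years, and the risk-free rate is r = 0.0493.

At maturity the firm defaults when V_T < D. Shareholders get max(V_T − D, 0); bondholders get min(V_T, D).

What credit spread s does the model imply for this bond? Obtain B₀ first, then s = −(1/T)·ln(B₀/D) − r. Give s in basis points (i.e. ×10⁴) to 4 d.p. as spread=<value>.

d₁ = [ln(V₀/D) + (r + σ²/2)T] / (σ√T)
   = [ln(255.7540/145.2811) + (0.0493 + 0.5·0.4435²)·2.1237] / (0.4435·√2.1237)
   = [0.565546 + 0.313556] / 0.646309 = 1.360188
d₂ = d₁ − σ√T = 1.360188 − 0.646309 = 0.713879
N(d₁) = 0.913115,  N(d₂) = 0.762349,  e^(−rT) = 0.900596
E₀ = V₀·N(d₁) − D·e^(−rT)·N(d₂)
   = 255.7540·0.913115 − 145.2811·0.900596·0.762349 = 133.787327
B₀ = V₀ − E₀ = 255.7540 − 133.787327 = 121.966673
spread = −(1/T)·ln(B₀/D) − r = −(1/2.1237)·ln(121.966673/145.2811) − 0.0493 = 0.03306693
in basis points: 0.03306693 × 10⁴ = 330.6693 bp

spread=330.6693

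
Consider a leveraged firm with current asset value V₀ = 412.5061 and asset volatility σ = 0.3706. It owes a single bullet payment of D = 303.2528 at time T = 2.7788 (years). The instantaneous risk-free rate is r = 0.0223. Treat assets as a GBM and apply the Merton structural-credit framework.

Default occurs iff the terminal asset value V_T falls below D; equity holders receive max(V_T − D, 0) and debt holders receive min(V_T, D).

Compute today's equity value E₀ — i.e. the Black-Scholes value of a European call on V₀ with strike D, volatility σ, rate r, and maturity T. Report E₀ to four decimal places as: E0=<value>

E0=162.3957

d₁ = [ln(V₀/D) + (r + σ²/2)T] / (σ√T)
   = [ln(412.5061/303.2528) + (0.0223 + 0.5·0.3706²)·2.7788] / (0.3706·√2.7788)
   = [0.307684 + 0.252793] / 0.617780 = 0.907244
d₂ = d₁ − σ√T = 0.907244 − 0.617780 = 0.289464
N(d₁) = 0.817861,  N(d₂) = 0.613887,  e^(−rT) = 0.939914
E₀ = V₀·N(d₁) − D·e^(−rT)·N(d₂)
   = 412.5061·0.817861 − 303.2528·0.939914·0.613887 = 162.395672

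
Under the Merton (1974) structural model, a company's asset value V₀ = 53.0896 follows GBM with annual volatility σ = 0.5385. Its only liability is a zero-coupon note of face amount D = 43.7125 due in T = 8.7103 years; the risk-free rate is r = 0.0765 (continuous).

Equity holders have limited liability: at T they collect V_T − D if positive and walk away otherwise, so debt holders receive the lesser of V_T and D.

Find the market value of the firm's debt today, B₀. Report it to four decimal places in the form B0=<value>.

B0=13.7998

d₁ = [ln(V₀/D) + (r + σ²/2)T] / (σ√T)
   = [ln(53.0896/43.7125) + (0.0765 + 0.5·0.5385²)·8.7103] / (0.5385·√8.7103)
   = [0.194347 + 1.929254] / 1.589287 = 1.336198
d₂ = d₁ − σ√T = 1.336198 − 1.589287 = -0.253089
N(d₁) = 0.909258,  N(d₂) = 0.400100,  e^(−rT) = 0.513586
E₀ = V₀·N(d₁) − D·e^(−rT)·N(d₂)
   = 53.0896·0.909258 − 43.7125·0.513586·0.400100 = 39.289838
B₀ = V₀ − E₀ = 53.0896 − 39.289838 = 13.799762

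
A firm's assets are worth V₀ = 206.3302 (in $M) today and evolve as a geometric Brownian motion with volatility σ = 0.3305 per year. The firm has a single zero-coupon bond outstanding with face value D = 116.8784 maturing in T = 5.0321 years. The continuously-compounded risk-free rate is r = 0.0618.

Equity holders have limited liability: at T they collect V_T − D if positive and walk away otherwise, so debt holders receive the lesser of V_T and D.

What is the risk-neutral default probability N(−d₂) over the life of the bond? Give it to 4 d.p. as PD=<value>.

d₁ = [ln(V₀/D) + (r + σ²/2)T] / (σ√T)
   = [ln(206.3302/116.8784) + (0.0618 + 0.5·0.3305²)·5.0321] / (0.3305·√5.0321)
   = [0.568344 + 0.585813] / 0.741389 = 1.556749
d₂ = d₁ − σ√T = 1.556749 − 0.741389 = 0.815360
risk-neutral PD = N(−d₂) = N(-0.815360) = 0.207433

PD=0.2074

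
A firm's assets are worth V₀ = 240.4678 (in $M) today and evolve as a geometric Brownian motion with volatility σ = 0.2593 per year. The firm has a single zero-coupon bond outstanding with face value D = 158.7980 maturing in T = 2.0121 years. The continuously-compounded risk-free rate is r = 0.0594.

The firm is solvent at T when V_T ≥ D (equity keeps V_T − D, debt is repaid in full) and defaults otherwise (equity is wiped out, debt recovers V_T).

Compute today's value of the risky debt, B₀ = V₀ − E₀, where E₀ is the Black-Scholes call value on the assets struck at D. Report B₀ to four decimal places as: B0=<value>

B0=138.7293

d₁ = [ln(V₀/D) + (r + σ²/2)T] / (σ√T)
   = [ln(240.4678/158.7980) + (0.0594 + 0.5·0.2593²)·2.0121] / (0.2593·√2.0121)
   = [0.414953 + 0.187162] / 0.367813 = 1.637014
d₂ = d₁ − σ√T = 1.637014 − 0.367813 = 1.269201
N(d₁) = 0.949186,  N(d₂) = 0.897815,  e^(−rT) = 0.887347
E₀ = V₀·N(d₁) − D·e^(−rT)·N(d₂)
   = 240.4678·0.949186 − 158.7980·0.887347·0.897815 = 101.738481
B₀ = V₀ − E₀ = 240.4678 − 101.738481 = 138.729319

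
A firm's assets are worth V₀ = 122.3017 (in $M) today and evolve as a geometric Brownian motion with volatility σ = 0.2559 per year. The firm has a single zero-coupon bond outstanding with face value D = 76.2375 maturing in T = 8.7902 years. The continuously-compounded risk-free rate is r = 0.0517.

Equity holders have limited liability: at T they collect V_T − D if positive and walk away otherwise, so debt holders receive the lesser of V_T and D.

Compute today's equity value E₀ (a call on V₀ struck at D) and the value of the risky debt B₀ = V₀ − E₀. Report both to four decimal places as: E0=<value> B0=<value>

E0=76.8879 B0=45.4138

d₁ = [ln(V₀/D) + (r + σ²/2)T] / (σ√T)
   = [ln(122.3017/76.2375) + (0.0517 + 0.5·0.2559²)·8.7902] / (0.2559·√8.7902)
   = [0.472637 + 0.742266] / 0.758699 = 1.601297
d₂ = d₁ − σ√T = 1.601297 − 0.758699 = 0.842598
N(d₁) = 0.945344,  N(d₂) = 0.800273,  e^(−rT) = 0.634795
E₀ = V₀·N(d₁) − D·e^(−rT)·N(d₂)
   = 122.3017·0.945344 − 76.2375·0.634795·0.800273 = 76.887865
B₀ = V₀ − E₀ = 122.3017 − 76.887865 = 45.413835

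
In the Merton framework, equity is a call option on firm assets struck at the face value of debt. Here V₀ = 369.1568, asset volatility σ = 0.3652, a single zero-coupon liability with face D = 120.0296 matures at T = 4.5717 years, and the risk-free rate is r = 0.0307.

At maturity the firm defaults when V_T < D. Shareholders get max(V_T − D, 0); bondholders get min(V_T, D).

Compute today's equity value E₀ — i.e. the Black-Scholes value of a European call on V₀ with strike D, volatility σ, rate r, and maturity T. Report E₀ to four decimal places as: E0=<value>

d₁ = [ln(V₀/D) + (r + σ²/2)T] / (σ√T)
   = [ln(369.1568/120.0296) + (0.0307 + 0.5·0.3652²)·4.5717] / (0.3652·√4.5717)
   = [1.123483 + 0.445217] / 0.780854 = 2.008956
d₂ = d₁ − σ√T = 2.008956 − 0.780854 = 1.228102
N(d₁) = 0.977729,  N(d₂) = 0.890296,  e^(−rT) = 0.869053
E₀ = V₀·N(d₁) − D·e^(−rT)·N(d₂)
   = 369.1568·0.977729 − 120.0296·0.869053·0.890296 = 268.066745

E0=268.0667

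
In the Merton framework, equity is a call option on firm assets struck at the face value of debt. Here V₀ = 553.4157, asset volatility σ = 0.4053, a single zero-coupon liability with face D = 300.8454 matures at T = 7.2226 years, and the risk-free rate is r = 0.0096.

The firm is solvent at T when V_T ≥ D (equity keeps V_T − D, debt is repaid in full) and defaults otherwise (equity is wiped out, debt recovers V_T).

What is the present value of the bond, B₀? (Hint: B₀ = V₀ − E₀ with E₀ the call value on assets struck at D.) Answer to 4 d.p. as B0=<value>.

d₁ = [ln(V₀/D) + (r + σ²/2)T] / (σ√T)
   = [ln(553.4157/300.8454) + (0.0096 + 0.5·0.4053²)·7.2226] / (0.4053·√7.2226)
   = [0.609513 + 0.662558] / 1.089240 = 1.167853
d₂ = d₁ − σ√T = 1.167853 − 1.089240 = 0.078613
N(d₁) = 0.878567,  N(d₂) = 0.531330,  e^(−rT) = 0.933012
E₀ = V₀·N(d₁) − D·e^(−rT)·N(d₂)
   = 553.4157·0.878567 − 300.8454·0.933012·0.531330 = 337.072447
B₀ = V₀ − E₀ = 553.4157 − 337.072447 = 216.343253

B0=216.3433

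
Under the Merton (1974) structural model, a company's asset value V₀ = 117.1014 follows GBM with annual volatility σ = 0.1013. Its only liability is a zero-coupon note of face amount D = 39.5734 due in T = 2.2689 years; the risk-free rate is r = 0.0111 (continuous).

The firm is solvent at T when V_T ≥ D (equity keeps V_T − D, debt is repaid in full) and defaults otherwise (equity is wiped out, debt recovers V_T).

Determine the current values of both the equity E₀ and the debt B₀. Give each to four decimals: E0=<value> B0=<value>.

E0=78.5122 B0=38.5892

d₁ = [ln(V₀/D) + (r + σ²/2)T] / (σ√T)
   = [ln(117.1014/39.5734) + (0.0111 + 0.5·0.1013²)·2.2689] / (0.1013·√2.2689)
   = [1.084883 + 0.036826] / 0.152587 = 7.351283
d₂ = d₁ − σ√T = 7.351283 − 0.152587 = 7.198697
N(d₁) = 1.000000,  N(d₂) = 1.000000,  e^(−rT) = 0.975130
E₀ = V₀·N(d₁) − D·e^(−rT)·N(d₂)
   = 117.1014·1.000000 − 39.5734·0.975130·1.000000 = 78.512202
B₀ = V₀ − E₀ = 117.1014 − 78.512202 = 38.589198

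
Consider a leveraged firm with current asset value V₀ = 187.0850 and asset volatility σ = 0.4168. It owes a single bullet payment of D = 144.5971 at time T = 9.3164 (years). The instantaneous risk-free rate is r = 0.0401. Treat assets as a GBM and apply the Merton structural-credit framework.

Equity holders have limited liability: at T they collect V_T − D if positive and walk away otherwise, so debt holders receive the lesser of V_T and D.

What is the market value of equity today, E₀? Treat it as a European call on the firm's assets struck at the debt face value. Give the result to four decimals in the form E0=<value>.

d₁ = [ln(V₀/D) + (r + σ²/2)T] / (σ√T)
   = [ln(187.0850/144.5971) + (0.0401 + 0.5·0.4168²)·9.3164] / (0.4168·√9.3164)
   = [0.257612 + 1.182821] / 1.272189 = 1.132247
d₂ = d₁ − σ√T = 1.132247 − 1.272189 = -0.139943
N(d₁) = 0.871235,  N(d₂) = 0.444353,  e^(−rT) = 0.688261
E₀ = V₀·N(d₁) − D·e^(−rT)·N(d₂)
   = 187.0850·0.871235 − 144.5971·0.688261·0.444353 = 118.772737

E0=118.7727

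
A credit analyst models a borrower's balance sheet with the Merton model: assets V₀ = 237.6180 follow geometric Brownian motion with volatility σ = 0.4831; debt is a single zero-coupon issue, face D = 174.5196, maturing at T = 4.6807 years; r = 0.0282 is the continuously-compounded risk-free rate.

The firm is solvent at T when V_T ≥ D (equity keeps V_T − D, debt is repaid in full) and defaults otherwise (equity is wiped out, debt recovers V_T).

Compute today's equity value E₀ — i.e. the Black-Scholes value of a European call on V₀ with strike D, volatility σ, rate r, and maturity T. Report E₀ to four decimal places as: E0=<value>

d₁ = [ln(V₀/D) + (r + σ²/2)T] / (σ√T)
   = [ln(237.6180/174.5196) + (0.0282 + 0.5·0.4831²)·4.6807] / (0.4831·√4.6807)
   = [0.308627 + 0.678200] / 1.045183 = 0.944167
d₂ = d₁ − σ√T = 0.944167 − 1.045183 = -0.101017
N(d₁) = 0.827458,  N(d₂) = 0.459769,  e^(−rT) = 0.876345
E₀ = V₀·N(d₁) − D·e^(−rT)·N(d₂)
   = 237.6180·0.827458 − 174.5196·0.876345·0.459769 = 126.302148

E0=126.3021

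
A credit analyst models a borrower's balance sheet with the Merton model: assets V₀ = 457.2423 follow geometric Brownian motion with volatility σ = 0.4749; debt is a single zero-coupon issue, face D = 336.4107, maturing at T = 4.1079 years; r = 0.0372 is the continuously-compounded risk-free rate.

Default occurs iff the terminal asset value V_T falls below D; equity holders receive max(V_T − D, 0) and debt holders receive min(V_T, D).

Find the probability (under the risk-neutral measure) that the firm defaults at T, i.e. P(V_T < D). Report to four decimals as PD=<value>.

d₁ = [ln(V₀/D) + (r + σ²/2)T] / (σ√T)
   = [ln(457.2423/336.4107) + (0.0372 + 0.5·0.4749²)·4.1079] / (0.4749·√4.1079)
   = [0.306881 + 0.616041] / 0.962525 = 0.958855
d₂ = d₁ − σ√T = 0.958855 − 0.962525 = -0.003670
risk-neutral PD = N(−d₂) = N(0.003670) = 0.501464

PD=0.5015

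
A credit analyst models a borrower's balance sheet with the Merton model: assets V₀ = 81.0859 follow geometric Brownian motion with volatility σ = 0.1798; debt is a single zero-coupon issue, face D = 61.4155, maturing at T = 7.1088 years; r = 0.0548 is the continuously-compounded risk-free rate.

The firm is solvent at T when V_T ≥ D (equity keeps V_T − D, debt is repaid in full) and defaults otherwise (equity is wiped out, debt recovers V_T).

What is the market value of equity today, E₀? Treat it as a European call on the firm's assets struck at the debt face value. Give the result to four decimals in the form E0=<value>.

E0=40.5036

d₁ = [ln(V₀/D) + (r + σ²/2)T] / (σ√T)
   = [ln(81.0859/61.4155) + (0.0548 + 0.5·0.1798²)·7.1088] / (0.1798·√7.1088)
   = [0.277847 + 0.504469] / 0.479389 = 1.631903
d₂ = d₁ − σ√T = 1.631903 − 0.479389 = 1.152514
N(d₁) = 0.948650,  N(d₂) = 0.875445,  e^(−rT) = 0.677353
E₀ = V₀·N(d₁) − D·e^(−rT)·N(d₂)
   = 81.0859·0.948650 − 61.4155·0.677353·0.875445 = 40.503632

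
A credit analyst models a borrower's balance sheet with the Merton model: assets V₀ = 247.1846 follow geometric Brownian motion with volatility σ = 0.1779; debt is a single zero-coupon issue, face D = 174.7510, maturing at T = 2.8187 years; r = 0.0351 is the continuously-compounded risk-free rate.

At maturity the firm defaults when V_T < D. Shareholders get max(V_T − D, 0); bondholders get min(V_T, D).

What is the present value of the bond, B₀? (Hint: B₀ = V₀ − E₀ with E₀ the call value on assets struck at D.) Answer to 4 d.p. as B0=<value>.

d₁ = [ln(V₀/D) + (r + σ²/2)T] / (σ√T)
   = [ln(247.1846/174.7510) + (0.0351 + 0.5·0.1779²)·2.8187] / (0.1779·√2.8187)
   = [0.346773 + 0.143540] / 0.298676 = 1.641623
d₂ = d₁ − σ√T = 1.641623 − 0.298676 = 1.342947
N(d₁) = 0.949666,  N(d₂) = 0.910355,  e^(−rT) = 0.905800
E₀ = V₀·N(d₁) − D·e^(−rT)·N(d₂)
   = 247.1846·0.949666 − 174.7510·0.905800·0.910355 = 90.643071
B₀ = V₀ − E₀ = 247.1846 − 90.643071 = 156.541529

B0=156.5415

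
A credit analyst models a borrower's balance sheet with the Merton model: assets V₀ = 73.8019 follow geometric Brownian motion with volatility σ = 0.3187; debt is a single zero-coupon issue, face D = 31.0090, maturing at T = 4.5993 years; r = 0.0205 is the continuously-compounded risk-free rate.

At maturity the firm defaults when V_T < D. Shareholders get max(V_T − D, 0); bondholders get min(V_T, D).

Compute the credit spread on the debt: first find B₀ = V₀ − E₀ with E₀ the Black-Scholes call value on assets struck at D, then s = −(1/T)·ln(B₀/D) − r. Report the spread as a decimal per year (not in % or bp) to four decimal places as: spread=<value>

d₁ = [ln(V₀/D) + (r + σ²/2)T] / (σ√T)
   = [ln(73.8019/31.0090) + (0.0205 + 0.5·0.3187²)·4.5993] / (0.3187·√4.5993)
   = [0.867107 + 0.327860] / 0.683483 = 1.748349
d₂ = d₁ − σ√T = 1.748349 − 0.683483 = 1.064866
N(d₁) = 0.959798,  N(d₂) = 0.856532,  e^(−rT) = 0.910023
E₀ = V₀·N(d₁) − D·e^(−rT)·N(d₂)
   = 73.8019·0.959798 − 31.0090·0.910023·0.856532 = 46.664553
B₀ = V₀ − E₀ = 73.8019 − 46.664553 = 27.137347
spread = −(1/T)·ln(B₀/D) − r = −(1/4.5993)·ln(27.137347/31.0090) − 0.0205 = 0.00849715

spread=0.0085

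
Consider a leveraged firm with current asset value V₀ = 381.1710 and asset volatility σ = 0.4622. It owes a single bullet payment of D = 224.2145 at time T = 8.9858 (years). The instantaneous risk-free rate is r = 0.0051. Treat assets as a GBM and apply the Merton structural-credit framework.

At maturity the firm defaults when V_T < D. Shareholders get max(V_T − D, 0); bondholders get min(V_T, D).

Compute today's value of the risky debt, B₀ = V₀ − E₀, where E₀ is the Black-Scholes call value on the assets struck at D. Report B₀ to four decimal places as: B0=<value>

B0=134.7263

d₁ = [ln(V₀/D) + (r + σ²/2)T] / (σ√T)
   = [ln(381.1710/224.2145) + (0.0051 + 0.5·0.4622²)·8.9858] / (0.4622·√8.9858)
   = [0.530645 + 1.005641] / 1.385506 = 1.108827
d₂ = d₁ − σ√T = 1.108827 − 1.385506 = -0.276679
N(d₁) = 0.866247,  N(d₂) = 0.391013,  e^(−rT) = 0.955207
E₀ = V₀·N(d₁) − D·e^(−rT)·N(d₂)
   = 381.1710·0.866247 − 224.2145·0.955207·0.391013 = 246.444655
B₀ = V₀ − E₀ = 381.1710 − 246.444655 = 134.726345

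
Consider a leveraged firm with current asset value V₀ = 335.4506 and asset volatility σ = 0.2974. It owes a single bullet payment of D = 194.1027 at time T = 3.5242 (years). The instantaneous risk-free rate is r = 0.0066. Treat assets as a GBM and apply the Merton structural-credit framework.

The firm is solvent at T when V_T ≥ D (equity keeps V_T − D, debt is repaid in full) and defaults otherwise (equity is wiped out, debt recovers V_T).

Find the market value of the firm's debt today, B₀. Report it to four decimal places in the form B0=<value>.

d₁ = [ln(V₀/D) + (r + σ²/2)T] / (σ√T)
   = [ln(335.4506/194.1027) + (0.0066 + 0.5·0.2974²)·3.5242] / (0.2974·√3.5242)
   = [0.547087 + 0.179112] / 0.558305 = 1.300722
d₂ = d₁ − σ√T = 1.300722 − 0.558305 = 0.742417
N(d₁) = 0.903323,  N(d₂) = 0.771083,  e^(−rT) = 0.977009
E₀ = V₀·N(d₁) − D·e^(−rT)·N(d₂)
   = 335.4506·0.903323 − 194.1027·0.977009·0.771083 = 156.792152
B₀ = V₀ − E₀ = 335.4506 − 156.792152 = 178.658448

B0=178.6584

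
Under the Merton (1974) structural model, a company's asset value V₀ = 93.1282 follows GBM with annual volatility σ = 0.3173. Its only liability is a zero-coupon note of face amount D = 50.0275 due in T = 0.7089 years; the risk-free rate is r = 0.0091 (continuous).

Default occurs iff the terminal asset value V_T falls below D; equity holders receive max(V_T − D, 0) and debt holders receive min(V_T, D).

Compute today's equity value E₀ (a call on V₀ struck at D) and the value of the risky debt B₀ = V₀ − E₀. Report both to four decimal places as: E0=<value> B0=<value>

E0=43.4794 B0=49.6488

d₁ = [ln(V₀/D) + (r + σ²/2)T] / (σ√T)
   = [ln(93.1282/50.0275) + (0.0091 + 0.5·0.3173²)·0.7089] / (0.3173·√0.7089)
   = [0.621404 + 0.042137] / 0.267155 = 2.483734
d₂ = d₁ − σ√T = 2.483734 − 0.267155 = 2.216580
N(d₁) = 0.993499,  N(d₂) = 0.986674,  e^(−rT) = 0.993570
E₀ = V₀·N(d₁) − D·e^(−rT)·N(d₂)
   = 93.1282·0.993499 − 50.0275·0.993570·0.986674 = 43.479371
B₀ = V₀ − E₀ = 93.1282 − 43.479371 = 49.648829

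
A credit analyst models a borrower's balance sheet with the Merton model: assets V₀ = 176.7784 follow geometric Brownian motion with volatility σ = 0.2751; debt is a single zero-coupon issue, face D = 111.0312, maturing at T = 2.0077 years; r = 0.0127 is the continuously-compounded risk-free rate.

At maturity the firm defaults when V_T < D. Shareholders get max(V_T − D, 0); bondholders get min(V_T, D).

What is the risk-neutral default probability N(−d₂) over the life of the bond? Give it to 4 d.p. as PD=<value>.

PD=0.1437

d₁ = [ln(V₀/D) + (r + σ²/2)T] / (σ√T)
   = [ln(176.7784/111.0312) + (0.0127 + 0.5·0.2751²)·2.0077] / (0.2751·√2.0077)
   = [0.465086 + 0.101469] / 0.389798 = 1.453456
d₂ = d₁ − σ√T = 1.453456 − 0.389798 = 1.063658
risk-neutral PD = N(−d₂) = N(-1.063658) = 0.143742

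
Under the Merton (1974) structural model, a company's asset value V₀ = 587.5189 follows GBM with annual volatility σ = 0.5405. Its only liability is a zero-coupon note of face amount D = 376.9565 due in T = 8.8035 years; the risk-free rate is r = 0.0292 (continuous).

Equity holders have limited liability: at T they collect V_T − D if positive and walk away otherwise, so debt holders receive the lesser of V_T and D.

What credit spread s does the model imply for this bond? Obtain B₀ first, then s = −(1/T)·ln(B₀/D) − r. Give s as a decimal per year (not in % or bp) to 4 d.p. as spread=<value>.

d₁ = [ln(V₀/D) + (r + σ²/2)T] / (σ√T)
   = [ln(587.5189/376.9565) + (0.0292 + 0.5·0.5405²)·8.8035] / (0.5405·√8.8035)
   = [0.443779 + 1.542991] / 1.603701 = 1.238865
d₂ = d₁ − σ√T = 1.238865 − 1.603701 = -0.364836
N(d₁) = 0.892302,  N(d₂) = 0.357617,  e^(−rT) = 0.773320
E₀ = V₀·N(d₁) − D·e^(−rT)·N(d₂)
   = 587.5189·0.892302 − 376.9565·0.773320·0.357617 = 419.996223
B₀ = V₀ − E₀ = 587.5189 − 419.996223 = 167.522677
spread = −(1/T)·ln(B₀/D) − r = −(1/8.8035)·ln(167.522677/376.9565) − 0.0292 = 0.06292371

spread=0.0629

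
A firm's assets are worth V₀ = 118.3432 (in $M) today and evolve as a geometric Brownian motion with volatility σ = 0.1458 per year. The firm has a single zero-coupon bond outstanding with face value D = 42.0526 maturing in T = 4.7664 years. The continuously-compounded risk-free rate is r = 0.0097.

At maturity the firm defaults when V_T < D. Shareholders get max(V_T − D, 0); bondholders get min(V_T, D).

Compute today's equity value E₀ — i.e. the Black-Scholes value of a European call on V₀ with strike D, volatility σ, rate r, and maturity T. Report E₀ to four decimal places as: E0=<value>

E0=78.1925

d₁ = [ln(V₀/D) + (r + σ²/2)T] / (σ√T)
   = [ln(118.3432/42.0526) + (0.0097 + 0.5·0.1458²)·4.7664] / (0.1458·√4.7664)
   = [1.034668 + 0.096895] / 0.318312 = 3.554888
d₂ = d₁ − σ√T = 3.554888 − 0.318312 = 3.236576
N(d₁) = 0.999811,  N(d₂) = 0.999395,  e^(−rT) = 0.954818
E₀ = V₀·N(d₁) − D·e^(−rT)·N(d₂)
   = 118.3432·0.999811 − 42.0526·0.954818·0.999395 = 78.192514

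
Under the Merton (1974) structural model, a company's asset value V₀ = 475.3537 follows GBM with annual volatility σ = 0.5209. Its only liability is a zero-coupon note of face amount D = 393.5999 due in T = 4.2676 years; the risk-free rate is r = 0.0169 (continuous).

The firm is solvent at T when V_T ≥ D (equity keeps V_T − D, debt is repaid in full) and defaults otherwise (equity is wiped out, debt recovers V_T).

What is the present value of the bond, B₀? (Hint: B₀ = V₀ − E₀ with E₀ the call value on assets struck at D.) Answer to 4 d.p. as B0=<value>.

B0=243.9550

d₁ = [ln(V₀/D) + (r + σ²/2)T] / (σ√T)
   = [ln(475.3537/393.5999) + (0.0169 + 0.5·0.5209²)·4.2676] / (0.5209·√4.2676)
   = [0.188724 + 0.651101] / 1.076084 = 0.780446
d₂ = d₁ − σ√T = 0.780446 − 1.076084 = -0.295638
N(d₁) = 0.782436,  N(d₂) = 0.383753,  e^(−rT) = 0.930417
E₀ = V₀·N(d₁) − D·e^(−rT)·N(d₂)
   = 475.3537·0.782436 − 393.5999·0.930417·0.383753 = 231.398701
B₀ = V₀ − E₀ = 475.3537 − 231.398701 = 243.954999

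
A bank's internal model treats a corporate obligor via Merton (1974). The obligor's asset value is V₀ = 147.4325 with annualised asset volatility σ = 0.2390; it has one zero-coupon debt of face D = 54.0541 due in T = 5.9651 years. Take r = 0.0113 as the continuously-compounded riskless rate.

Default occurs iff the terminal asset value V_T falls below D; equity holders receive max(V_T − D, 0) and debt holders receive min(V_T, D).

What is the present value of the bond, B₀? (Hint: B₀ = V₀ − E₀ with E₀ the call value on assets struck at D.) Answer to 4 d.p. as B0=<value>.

d₁ = [ln(V₀/D) + (r + σ²/2)T] / (σ√T)
   = [ln(147.4325/54.0541) + (0.0113 + 0.5·0.2390²)·5.9651] / (0.2390·√5.9651)
   = [1.003385 + 0.237772] / 0.583723 = 2.126277
d₂ = d₁ − σ√T = 2.126277 − 0.583723 = 1.542554
N(d₁) = 0.983260,  N(d₂) = 0.938531,  e^(−rT) = 0.934816
E₀ = V₀·N(d₁) − D·e^(−rT)·N(d₂)
   = 147.4325·0.983260 − 54.0541·0.934816·0.938531 = 97.539924
B₀ = V₀ − E₀ = 147.4325 − 97.539924 = 49.892576

B0=49.8926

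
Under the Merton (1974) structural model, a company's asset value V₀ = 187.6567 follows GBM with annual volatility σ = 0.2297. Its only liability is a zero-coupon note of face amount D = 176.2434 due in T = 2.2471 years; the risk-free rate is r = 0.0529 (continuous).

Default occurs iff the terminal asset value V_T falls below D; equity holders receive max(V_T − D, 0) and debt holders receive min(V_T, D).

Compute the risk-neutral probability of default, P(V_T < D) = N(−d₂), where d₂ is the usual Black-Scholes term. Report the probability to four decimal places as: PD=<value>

PD=0.3612

d₁ = [ln(V₀/D) + (r + σ²/2)T] / (σ√T)
   = [ln(187.6567/176.2434) + (0.0529 + 0.5·0.2297²)·2.2471] / (0.2297·√2.2471)
   = [0.062748 + 0.178152] / 0.344328 = 0.699626
d₂ = d₁ − σ√T = 0.699626 − 0.344328 = 0.355298
risk-neutral PD = N(−d₂) = N(-0.355298) = 0.361183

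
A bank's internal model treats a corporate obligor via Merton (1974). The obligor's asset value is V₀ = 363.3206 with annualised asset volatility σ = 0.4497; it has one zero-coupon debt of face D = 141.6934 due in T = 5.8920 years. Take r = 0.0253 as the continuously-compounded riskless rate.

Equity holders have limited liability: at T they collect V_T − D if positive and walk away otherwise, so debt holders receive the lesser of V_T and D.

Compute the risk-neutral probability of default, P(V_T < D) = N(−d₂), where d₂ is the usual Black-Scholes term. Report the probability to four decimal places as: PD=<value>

d₁ = [ln(V₀/D) + (r + σ²/2)T] / (σ√T)
   = [ln(363.3206/141.6934) + (0.0253 + 0.5·0.4497²)·5.8920] / (0.4497·√5.8920)
   = [0.941620 + 0.744837] / 1.091577 = 1.544974
d₂ = d₁ − σ√T = 1.544974 − 1.091577 = 0.453397
risk-neutral PD = N(−d₂) = N(-0.453397) = 0.325131

PD=0.3251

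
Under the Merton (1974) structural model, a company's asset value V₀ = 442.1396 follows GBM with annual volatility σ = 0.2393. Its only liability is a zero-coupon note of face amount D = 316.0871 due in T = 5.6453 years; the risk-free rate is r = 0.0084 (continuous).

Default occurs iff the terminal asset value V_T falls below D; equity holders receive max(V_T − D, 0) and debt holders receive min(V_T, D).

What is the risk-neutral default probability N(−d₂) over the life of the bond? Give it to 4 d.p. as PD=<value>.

d₁ = [ln(V₀/D) + (r + σ²/2)T] / (σ√T)
   = [ln(442.1396/316.0871) + (0.0084 + 0.5·0.2393²)·5.6453] / (0.2393·√5.6453)
   = [0.335608 + 0.209058] / 0.568573 = 0.957953
d₂ = d₁ − σ√T = 0.957953 − 0.568573 = 0.389380
risk-neutral PD = N(−d₂) = N(-0.389380) = 0.348498

PD=0.3485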